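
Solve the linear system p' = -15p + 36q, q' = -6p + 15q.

p(t) = -2C_1e^(3t) + 3C_2e^(-3t), q(t) = -C_1e^(3t) + C_2e^(-3t)

Coefficient matrix A = [[-15, 36], [-6, 15]].
Characteristic polynomial det(A - λI) = λ^2 - 9 = 0.
Eigenvalues λ = 3, -3.
For λ=3: (A-λI) row 1 is [-18, 36], so an eigenvector is (-2, -1).
For λ=-3: (A-λI) row 1 is [-12, 36], so an eigenvector is (3, 1).
General solution: C_1e^(3t)(-2,-1) + C_2e^(-3t)(3,1).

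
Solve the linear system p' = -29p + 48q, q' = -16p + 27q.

p(t) = -2c_1e^(-5t) + 3c_2e^(3t), q(t) = -c_1e^(-5t) + 2c_2e^(3t)

Coefficient matrix A = [[-29, 48], [-16, 27]].
Characteristic polynomial det(A - λI) = λ^2 + 2λ - 15 = 0.
Eigenvalues λ = -5, 3.
For λ=-5: (A-λI) row 1 is [-24, 48], so an eigenvector is (-2, -1).
For λ=3: (A-λI) row 1 is [-32, 48], so an eigenvector is (3, 2).
General solution: c_1e^(-5t)(-2,-1) + c_2e^(3t)(3,2).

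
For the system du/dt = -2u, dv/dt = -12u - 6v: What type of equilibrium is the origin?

A = [[-2,0],[-12,-6]]; det(A-λI) = λ^2 + 8λ + 12.
λ = -6, -2: both negative.

stable node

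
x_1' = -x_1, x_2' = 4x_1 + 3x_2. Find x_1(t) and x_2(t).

Coefficient matrix A = [[-1, 0], [4, 3]].
Characteristic polynomial det(A - λI) = λ^2 - 2λ - 3 = 0.
Eigenvalues λ = -1, 3.
For λ=-1: (A-λI) row 2 is [4, 4], so an eigenvector is (-1, 1).
For λ=3: (A-λI) row 1 is [-4, 0], so an eigenvector is (0, 1).
General solution: C_1e^(-t)(-1,1) + C_2e^(3t)(0,1).

x_1(t) = -C_1e^(-t), x_2(t) = C_1e^(-t) + C_2e^(3t)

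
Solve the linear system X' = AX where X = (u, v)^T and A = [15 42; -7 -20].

Coefficient matrix A = [[15, 42], [-7, -20]].
Characteristic polynomial det(A - λI) = λ^2 + 5λ - 6 = 0.
Eigenvalues λ = 1, -6.
For λ=1: (A-λI) row 1 is [14, 42], so an eigenvector is (3, -1).
For λ=-6: (A-λI) row 1 is [21, 42], so an eigenvector is (2, -1).
General solution: C_1e^(t)(3,-1) + C_2e^(-6t)(2,-1).

u(t) = 3C_1e^(t) + 2C_2e^(-6t), v(t) = -C_1e^(t) - C_2e^(-6t)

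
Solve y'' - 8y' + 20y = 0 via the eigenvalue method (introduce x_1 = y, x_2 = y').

Let x_1 = y, x_2 = y'. Then x_1' = x_2 and x_2' = -20x_1 + 8x_2.
A = [[0,1],[-20,8]]; det(A-λI) = λ^2 - 8λ + 20.
Eigenvalues λ = 4 ± 2i.

y(t) = K_1e^(4t)cos(2t) + K_2e^(4t)sin(2t)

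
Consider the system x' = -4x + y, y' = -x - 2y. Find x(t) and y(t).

x(t) = C_1e^(-3t) + C_2te^(-3t) + 2C_2e^(-3t), y(t) = C_1e^(-3t) + C_2te^(-3t) + 3C_2e^(-3t)

Coefficient matrix A = [[-4, 1], [-1, -2]].
Characteristic polynomial det(A - λI) = λ^2 + 6λ + 9 = 0.
Single eigenvalue λ = -3 with algebraic multiplicity 2.
Eigenvector v = (1,1); generalized eigenvector w with (A-λI)w=v is (2,3).
General solution: e^(-3t)[C_1·v + C_2·(t·v + w)].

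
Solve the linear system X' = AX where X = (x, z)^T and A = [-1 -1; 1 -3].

x(t) = C_1e^(-2t) + C_2te^(-2t), z(t) = C_1e^(-2t) + C_2te^(-2t) - C_2e^(-2t)

Coefficient matrix A = [[-1, -1], [1, -3]].
Characteristic polynomial det(A - λI) = λ^2 + 4λ + 4 = 0.
Single eigenvalue λ = -2 with algebraic multiplicity 2.
Eigenvector v = (1,1); generalized eigenvector w with (A-λI)w=v is (0,-1).
General solution: e^(-2t)[C_1·v + C_2·(t·v + w)].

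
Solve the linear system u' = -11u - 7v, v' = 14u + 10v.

u(t) = -K_1e^(-4t) + K_2e^(3t), v(t) = K_1e^(-4t) - 2K_2e^(3t)

Coefficient matrix A = [[-11, -7], [14, 10]].
Characteristic polynomial det(A - λI) = λ^2 + λ - 12 = 0.
Eigenvalues λ = -4, 3.
For λ=-4: (A-λI) row 1 is [-7, -7], so an eigenvector is (-1, 1).
For λ=3: (A-λI) row 1 is [-14, -7], so an eigenvector is (1, -2).
General solution: K_1e^(-4t)(-1,1) + K_2e^(3t)(1,-2).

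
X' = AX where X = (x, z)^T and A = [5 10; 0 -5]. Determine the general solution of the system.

x(t) = K_1e^(5t) - K_2e^(-5t), z(t) = K_2e^(-5t)

Coefficient matrix A = [[5, 10], [0, -5]].
Characteristic polynomial det(A - λI) = λ^2 - 25 = 0.
Eigenvalues λ = 5, -5.
For λ=5: (A-λI) row 1 is [0, 10], so an eigenvector is (1, 0).
For λ=-5: (A-λI) row 1 is [10, 10], so an eigenvector is (-1, 1).
General solution: K_1e^(5t)(1,0) + K_2e^(-5t)(-1,1).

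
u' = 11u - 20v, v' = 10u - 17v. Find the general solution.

u(t) = -c_1e^(-3t)sin(2t) - 3c_1e^(-3t)cos(2t) - 3c_2e^(-3t)sin(2t) + c_2e^(-3t)cos(2t), v(t) = -c_1e^(-3t)sin(2t) - 2c_1e^(-3t)cos(2t) - 2c_2e^(-3t)sin(2t) + c_2e^(-3t)cos(2t)

Coefficient matrix A = [[11, -20], [10, -17]].
Characteristic polynomial det(A - λI) = λ^2 + 6λ + 13 = 0.
Eigenvalues λ = -3 ± 2i (complex conjugate pair).
For λ=-3+2i: an eigenvector is (-3,-2) - i(-1,-1) = (-3 + i, -2 + i).
A real fundamental pair from Re and Im of e^((-3+2i)t)v: X_1 = e^(-3t)(cos(2t)·(-3,-2) + sin(2t)·(-1,-1)), X_2 = e^(-3t)(sin(2t)·(-3,-2) - cos(2t)·(-1,-1)).
General solution: c_1X_1 + c_2X_2.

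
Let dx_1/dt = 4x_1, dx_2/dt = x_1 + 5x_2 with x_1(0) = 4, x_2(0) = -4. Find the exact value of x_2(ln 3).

-324

A = [[4,0],[1,5]]; eigenvalues λ = 5, 4.
Eigenvectors: (0,-1) for λ=5, (-1,1) for λ=4.
From the initial condition, c_1 = 0, c_2 = -4.
x_2(ln 3) = (0)(3^5)(-1) + (-4)(3^4)(1) = -324.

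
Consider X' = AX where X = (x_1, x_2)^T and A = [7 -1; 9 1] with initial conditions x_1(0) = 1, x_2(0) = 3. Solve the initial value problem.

x_1(t) = e^(4t), x_2(t) = 3e^(4t)

Coefficient matrix A = [[7, -1], [9, 1]].
Characteristic polynomial det(A - λI) = λ^2 - 8λ + 16 = 0.
Single eigenvalue λ = 4 with algebraic multiplicity 2.
Eigenvector v = (1,3); generalized eigenvector w with (A-λI)w=v is (0,-1).
General solution: e^(4t)[K_1·v + K_2·(t·v + w)].
Applying x_1(0)=1, x_2(0)=3 gives K_1=1, K_2=0.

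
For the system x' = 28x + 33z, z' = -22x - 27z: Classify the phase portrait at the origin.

A = [[28,33],[-22,-27]]; det(A-λI) = λ^2 - λ - 30.
λ = 6, -5: opposite signs.

saddle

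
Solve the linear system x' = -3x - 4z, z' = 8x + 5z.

x(t) = K_1e^(t)sin(4t) - K_2e^(t)cos(4t), z(t) = -K_1e^(t)sin(4t) - K_1e^(t)cos(4t) - K_2e^(t)sin(4t) + K_2e^(t)cos(4t)

Coefficient matrix A = [[-3, -4], [8, 5]].
Characteristic polynomial det(A - λI) = λ^2 - 2λ + 17 = 0.
Eigenvalues λ = 1 ± 4i (complex conjugate pair).
For λ=1+4i: an eigenvector is (0,-1) - i(1,-1) = (0 - i, -1 + i).
A real fundamental pair from Re and Im of e^((1+4i)t)v: X_1 = e^(t)(cos(4t)·(0,-1) + sin(4t)·(1,-1)), X_2 = e^(t)(sin(4t)·(0,-1) - cos(4t)·(1,-1)).
General solution: K_1X_1 + K_2X_2.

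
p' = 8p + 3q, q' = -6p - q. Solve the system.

Coefficient matrix A = [[8, 3], [-6, -1]].
Characteristic polynomial det(A - λI) = λ^2 - 7λ + 10 = 0.
Eigenvalues λ = 2, 5.
For λ=2: (A-λI) row 1 is [6, 3], so an eigenvector is (-1, 2).
For λ=5: (A-λI) row 1 is [3, 3], so an eigenvector is (1, -1).
General solution: K_1e^(2t)(-1,2) + K_2e^(5t)(1,-1).

p(t) = -K_1e^(2t) + K_2e^(5t), q(t) = 2K_1e^(2t) - K_2e^(5t)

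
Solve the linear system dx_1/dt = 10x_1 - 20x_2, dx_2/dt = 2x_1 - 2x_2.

x_1(t) = -K_1e^(4t)sin(2t) + 3K_1e^(4t)cos(2t) + 3K_2e^(4t)sin(2t) + K_2e^(4t)cos(2t), x_2(t) = K_1e^(4t)cos(2t) + K_2e^(4t)sin(2t)

Coefficient matrix A = [[10, -20], [2, -2]].
Characteristic polynomial det(A - λI) = λ^2 - 8λ + 20 = 0.
Eigenvalues λ = 4 ± 2i (complex conjugate pair).
For λ=4+2i: an eigenvector is (3,1) - i(-1,0) = (3 + i, 1).
A real fundamental pair from Re and Im of e^((4+2i)t)v: X_1 = e^(4t)(cos(2t)·(3,1) + sin(2t)·(-1,0)), X_2 = e^(4t)(sin(2t)·(3,1) - cos(2t)·(-1,0)).
General solution: K_1X_1 + K_2X_2.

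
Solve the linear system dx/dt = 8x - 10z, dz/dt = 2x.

x(t) = -2K_1e^(4t)sin(2t) - K_1e^(4t)cos(2t) - K_2e^(4t)sin(2t) + 2K_2e^(4t)cos(2t), z(t) = -K_1e^(4t)sin(2t) + K_2e^(4t)cos(2t)

Coefficient matrix A = [[8, -10], [2, 0]].
Characteristic polynomial det(A - λI) = λ^2 - 8λ + 20 = 0.
Eigenvalues λ = 4 ± 2i (complex conjugate pair).
For λ=4+2i: an eigenvector is (-1,0) - i(-2,-1) = (-1 + 2i, 0 + i).
A real fundamental pair from Re and Im of e^((4+2i)t)v: X_1 = e^(4t)(cos(2t)·(-1,0) + sin(2t)·(-2,-1)), X_2 = e^(4t)(sin(2t)·(-1,0) - cos(2t)·(-2,-1)).
General solution: K_1X_1 + K_2X_2.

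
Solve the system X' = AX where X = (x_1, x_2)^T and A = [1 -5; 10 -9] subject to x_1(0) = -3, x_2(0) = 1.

x_1(t) = -4e^(-4t)sin(5t) - 3e^(-4t)cos(5t), x_2(t) = -7e^(-4t)sin(5t) + e^(-4t)cos(5t)

Coefficient matrix A = [[1, -5], [10, -9]].
Characteristic polynomial det(A - λI) = λ^2 + 8λ + 41 = 0.
Eigenvalues λ = -4 ± 5i (complex conjugate pair).
For λ=-4+5i: an eigenvector is (0,1) - i(-1,-1) = (0 + i, 1 + i).
A real fundamental pair from Re and Im of e^((-4+5i)t)v: X_1 = e^(-4t)(cos(5t)·(0,1) + sin(5t)·(-1,-1)), X_2 = e^(-4t)(sin(5t)·(0,1) - cos(5t)·(-1,-1)).
General solution: K_1X_1 + K_2X_2.
Applying x_1(0)=-3, x_2(0)=1 gives K_1=4, K_2=-3.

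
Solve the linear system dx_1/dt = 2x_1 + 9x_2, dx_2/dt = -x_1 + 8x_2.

x_1(t) = 3K_1e^(5t) + 3K_2te^(5t) + 2K_2e^(5t), x_2(t) = K_1e^(5t) + K_2te^(5t) + K_2e^(5t)

Coefficient matrix A = [[2, 9], [-1, 8]].
Characteristic polynomial det(A - λI) = λ^2 - 10λ + 25 = 0.
Single eigenvalue λ = 5 with algebraic multiplicity 2.
Eigenvector v = (3,1); generalized eigenvector w with (A-λI)w=v is (2,1).
General solution: e^(5t)[K_1·v + K_2·(t·v + w)].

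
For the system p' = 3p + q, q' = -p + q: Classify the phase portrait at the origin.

A = [[3,1],[-1,1]]; det(A-λI) = λ^2 - 4λ + 4.
repeated λ = 2 with a single eigenvector.

unstable improper node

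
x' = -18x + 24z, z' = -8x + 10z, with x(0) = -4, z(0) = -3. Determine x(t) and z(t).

Coefficient matrix A = [[-18, 24], [-8, 10]].
Characteristic polynomial det(A - λI) = λ^2 + 8λ + 12 = 0.
Eigenvalues λ = -6, -2.
For λ=-6: (A-λI) row 1 is [-12, 24], so an eigenvector is (2, 1).
For λ=-2: (A-λI) row 1 is [-16, 24], so an eigenvector is (3, 2).
General solution: K_1e^(-6t)(2,1) + K_2e^(-2t)(3,2).
Applying x(0)=-4, z(0)=-3 gives K_1=1, K_2=-2.

x(t) = -6e^(-2t) + 2e^(-6t), z(t) = -4e^(-2t) + e^(-6t)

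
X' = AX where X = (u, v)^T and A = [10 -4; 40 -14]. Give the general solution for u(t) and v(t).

u(t) = c_1e^(-2t)sin(4t) - c_2e^(-2t)cos(4t), v(t) = 3c_1e^(-2t)sin(4t) - c_1e^(-2t)cos(4t) - c_2e^(-2t)sin(4t) - 3c_2e^(-2t)cos(4t)

Coefficient matrix A = [[10, -4], [40, -14]].
Characteristic polynomial det(A - λI) = λ^2 + 4λ + 20 = 0.
Eigenvalues λ = -2 ± 4i (complex conjugate pair).
For λ=-2+4i: an eigenvector is (0,-1) - i(1,3) = (0 - i, -1 - 3i).
A real fundamental pair from Re and Im of e^((-2+4i)t)v: X_1 = e^(-2t)(cos(4t)·(0,-1) + sin(4t)·(1,3)), X_2 = e^(-2t)(sin(4t)·(0,-1) - cos(4t)·(1,3)).
General solution: c_1X_1 + c_2X_2.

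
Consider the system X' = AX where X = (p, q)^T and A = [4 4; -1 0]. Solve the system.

p(t) = 2c_1e^(2t) + 2c_2te^(2t) - 3c_2e^(2t), q(t) = -c_1e^(2t) - c_2te^(2t) + 2c_2e^(2t)

Coefficient matrix A = [[4, 4], [-1, 0]].
Characteristic polynomial det(A - λI) = λ^2 - 4λ + 4 = 0.
Single eigenvalue λ = 2 with algebraic multiplicity 2.
Eigenvector v = (2,-1); generalized eigenvector w with (A-λI)w=v is (-3,2).
General solution: e^(2t)[c_1·v + c_2·(t·v + w)].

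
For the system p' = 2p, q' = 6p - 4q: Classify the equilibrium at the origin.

A = [[2,0],[6,-4]]; det(A-λI) = λ^2 + 2λ - 8.
λ = -4, 2: opposite signs.

saddle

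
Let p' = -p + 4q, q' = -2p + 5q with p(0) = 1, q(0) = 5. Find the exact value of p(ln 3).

219

A = [[-1,4],[-2,5]]; eigenvalues λ = 1, 3.
Eigenvectors: (-2,-1) for λ=1, (1,1) for λ=3.
From the initial condition, c_1 = 4, c_2 = 9.
p(ln 3) = (4)(3^1)(-2) + (9)(3^3)(1) = 219.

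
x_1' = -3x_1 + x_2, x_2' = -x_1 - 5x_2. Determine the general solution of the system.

x_1(t) = -K_1e^(-4t) - K_2te^(-4t) - 2K_2e^(-4t), x_2(t) = K_1e^(-4t) + K_2te^(-4t) + K_2e^(-4t)

Coefficient matrix A = [[-3, 1], [-1, -5]].
Characteristic polynomial det(A - λI) = λ^2 + 8λ + 16 = 0.
Single eigenvalue λ = -4 with algebraic multiplicity 2.
Eigenvector v = (-1,1); generalized eigenvector w with (A-λI)w=v is (-2,1).
General solution: e^(-4t)[K_1·v + K_2·(t·v + w)].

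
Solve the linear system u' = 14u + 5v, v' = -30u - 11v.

Coefficient matrix A = [[14, 5], [-30, -11]].
Characteristic polynomial det(A - λI) = λ^2 - 3λ - 4 = 0.
Eigenvalues λ = 4, -1.
For λ=4: (A-λI) row 1 is [10, 5], so an eigenvector is (1, -2).
For λ=-1: (A-λI) row 1 is [15, 5], so an eigenvector is (1, -3).
General solution: c_1e^(4t)(1,-2) + c_2e^(-t)(1,-3).

u(t) = c_1e^(4t) + c_2e^(-t), v(t) = -2c_1e^(4t) - 3c_2e^(-t)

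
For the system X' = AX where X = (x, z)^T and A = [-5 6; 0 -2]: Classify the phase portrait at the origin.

stable node

A = [[-5,6],[0,-2]]; det(A-λI) = λ^2 + 7λ + 10.
λ = -2, -5: both negative.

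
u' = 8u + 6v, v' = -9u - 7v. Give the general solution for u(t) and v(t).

Coefficient matrix A = [[8, 6], [-9, -7]].
Characteristic polynomial det(A - λI) = λ^2 - λ - 2 = 0.
Eigenvalues λ = 2, -1.
For λ=2: (A-λI) row 1 is [6, 6], so an eigenvector is (-1, 1).
For λ=-1: (A-λI) row 1 is [9, 6], so an eigenvector is (2, -3).
General solution: C_1e^(2t)(-1,1) + C_2e^(-t)(2,-3).

u(t) = -C_1e^(2t) + 2C_2e^(-t), v(t) = C_1e^(2t) - 3C_2e^(-t)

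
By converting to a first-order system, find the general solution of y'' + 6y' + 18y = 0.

Let x_1 = y, x_2 = y'. Then x_1' = x_2 and x_2' = -18x_1 - 6x_2.
A = [[0,1],[-18,-6]]; det(A-λI) = λ^2 + 6λ + 18.
Eigenvalues λ = -3 ± 3i.

y(t) = c_1e^(-3t)cos(3t) + c_2e^(-3t)sin(3t)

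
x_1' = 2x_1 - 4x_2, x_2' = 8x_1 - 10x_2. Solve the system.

Coefficient matrix A = [[2, -4], [8, -10]].
Characteristic polynomial det(A - λI) = λ^2 + 8λ + 12 = 0.
Eigenvalues λ = -6, -2.
For λ=-6: (A-λI) row 1 is [8, -4], so an eigenvector is (1, 2).
For λ=-2: (A-λI) row 1 is [4, -4], so an eigenvector is (-1, -1).
General solution: K_1e^(-6t)(1,2) + K_2e^(-2t)(-1,-1).

x_1(t) = K_1e^(-6t) - K_2e^(-2t), x_2(t) = 2K_1e^(-6t) - K_2e^(-2t)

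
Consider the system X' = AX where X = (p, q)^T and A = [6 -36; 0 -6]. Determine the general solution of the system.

p(t) = -K_1e^(6t) + 3K_2e^(-6t), q(t) = K_2e^(-6t)

Coefficient matrix A = [[6, -36], [0, -6]].
Characteristic polynomial det(A - λI) = λ^2 - 36 = 0.
Eigenvalues λ = 6, -6.
For λ=6: (A-λI) row 1 is [0, -36], so an eigenvector is (-1, 0).
For λ=-6: (A-λI) row 1 is [12, -36], so an eigenvector is (3, 1).
General solution: K_1e^(6t)(-1,0) + K_2e^(-6t)(3,1).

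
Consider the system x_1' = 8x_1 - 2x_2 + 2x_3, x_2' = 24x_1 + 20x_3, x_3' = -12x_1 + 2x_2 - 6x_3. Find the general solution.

x_1(t) = C_1e^(4t) + C_2e^(2t) - C_3e^(-4t), x_2(t) = C_1e^(4t) + 2C_2e^(2t) - 4C_3e^(-4t), x_3(t) = -C_1e^(4t) - C_2e^(2t) + 2C_3e^(-4t)

Coefficient matrix A = [[8, -2, 2], [24, 0, 20], [-12, 2, -6]].
det(A - λI) = 0 gives eigenvalues λ = 4, 2, -4.
For λ=4: eigenvector (1,1,-1).
For λ=2: eigenvector (1,2,-1).
For λ=-4: eigenvector (-1,-4,2).
General solution: C_1e^(4t)(1,1,-1) + C_2e^(2t)(1,2,-1) + C_3e^(-4t)(-1,-4,2).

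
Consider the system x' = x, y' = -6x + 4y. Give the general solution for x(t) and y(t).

x(t) = -C_2e^(t), y(t) = C_1e^(4t) - 2C_2e^(t)

Coefficient matrix A = [[1, 0], [-6, 4]].
Characteristic polynomial det(A - λI) = λ^2 - 5λ + 4 = 0.
Eigenvalues λ = 4, 1.
For λ=4: (A-λI) row 1 is [-3, 0], so an eigenvector is (0, 1).
For λ=1: (A-λI) row 2 is [-6, 3], so an eigenvector is (-1, -2).
General solution: C_1e^(4t)(0,1) + C_2e^(t)(-1,-2).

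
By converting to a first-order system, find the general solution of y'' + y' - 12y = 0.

Let x_1 = y, x_2 = y'. Then x_1' = x_2 and x_2' = 12x_1 - x_2.
A = [[0,1],[12,-1]]; det(A-λI) = λ^2 + λ - 12.
Eigenvalues λ = 3, -4 with eigenvectors (1,3), (1,-4).

y(t) = K_1e^(3t) + K_2e^(-4t)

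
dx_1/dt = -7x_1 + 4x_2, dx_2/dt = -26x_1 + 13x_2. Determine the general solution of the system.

Coefficient matrix A = [[-7, 4], [-26, 13]].
Characteristic polynomial det(A - λI) = λ^2 - 6λ + 13 = 0.
Eigenvalues λ = 3 ± 2i (complex conjugate pair).
For λ=3+2i: an eigenvector is (-1,-2) - i(1,3) = (-1 - i, -2 - 3i).
A real fundamental pair from Re and Im of e^((3+2i)t)v: X_1 = e^(3t)(cos(2t)·(-1,-2) + sin(2t)·(1,3)), X_2 = e^(3t)(sin(2t)·(-1,-2) - cos(2t)·(1,3)).
General solution: K_1X_1 + K_2X_2.

x_1(t) = K_1e^(3t)sin(2t) - K_1e^(3t)cos(2t) - K_2e^(3t)sin(2t) - K_2e^(3t)cos(2t), x_2(t) = 3K_1e^(3t)sin(2t) - 2K_1e^(3t)cos(2t) - 2K_2e^(3t)sin(2t) - 3K_2e^(3t)cos(2t)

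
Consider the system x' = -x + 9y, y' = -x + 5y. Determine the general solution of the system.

Coefficient matrix A = [[-1, 9], [-1, 5]].
Characteristic polynomial det(A - λI) = λ^2 - 4λ + 4 = 0.
Single eigenvalue λ = 2 with algebraic multiplicity 2.
Eigenvector v = (-3,-1); generalized eigenvector w with (A-λI)w=v is (1,0).
General solution: e^(2t)[c_1·v + c_2·(t·v + w)].

x(t) = -3c_1e^(2t) - 3c_2te^(2t) + c_2e^(2t), y(t) = -c_1e^(2t) - c_2te^(2t)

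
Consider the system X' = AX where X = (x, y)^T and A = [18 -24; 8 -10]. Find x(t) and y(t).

Coefficient matrix A = [[18, -24], [8, -10]].
Characteristic polynomial det(A - λI) = λ^2 - 8λ + 12 = 0.
Eigenvalues λ = 6, 2.
For λ=6: (A-λI) row 1 is [12, -24], so an eigenvector is (2, 1).
For λ=2: (A-λI) row 1 is [16, -24], so an eigenvector is (-3, -2).
General solution: K_1e^(6t)(2,1) + K_2e^(2t)(-3,-2).

x(t) = 2K_1e^(6t) - 3K_2e^(2t), y(t) = K_1e^(6t) - 2K_2e^(2t)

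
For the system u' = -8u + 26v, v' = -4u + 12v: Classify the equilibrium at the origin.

A = [[-8,26],[-4,12]]; det(A-λI) = λ^2 - 4λ + 8.
λ = 2 ± 2i: positive real part.

unstable spiral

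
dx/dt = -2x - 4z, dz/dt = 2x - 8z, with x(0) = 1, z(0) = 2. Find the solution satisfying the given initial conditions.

x(t) = -2e^(-4t) + 3e^(-6t), z(t) = -e^(-4t) + 3e^(-6t)

Coefficient matrix A = [[-2, -4], [2, -8]].
Characteristic polynomial det(A - λI) = λ^2 + 10λ + 24 = 0.
Eigenvalues λ = -6, -4.
For λ=-6: (A-λI) row 1 is [4, -4], so an eigenvector is (1, 1).
For λ=-4: (A-λI) row 1 is [2, -4], so an eigenvector is (-2, -1).
General solution: K_1e^(-6t)(1,1) + K_2e^(-4t)(-2,-1).
Applying x(0)=1, z(0)=2 gives K_1=3, K_2=1.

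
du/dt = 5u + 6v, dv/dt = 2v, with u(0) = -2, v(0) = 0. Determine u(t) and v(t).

Coefficient matrix A = [[5, 6], [0, 2]].
Characteristic polynomial det(A - λI) = λ^2 - 7λ + 10 = 0.
Eigenvalues λ = 2, 5.
For λ=2: (A-λI) row 1 is [3, 6], so an eigenvector is (-2, 1).
For λ=5: (A-λI) row 1 is [0, 6], so an eigenvector is (1, 0).
General solution: c_1e^(2t)(-2,1) + c_2e^(5t)(1,0).
Applying u(0)=-2, v(0)=0 gives c_1=0, c_2=-2.

u(t) = -2e^(5t), v(t) = 0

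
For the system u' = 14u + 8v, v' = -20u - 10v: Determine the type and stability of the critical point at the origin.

unstable spiral

A = [[14,8],[-20,-10]]; det(A-λI) = λ^2 - 4λ + 20.
λ = 2 ± 4i: positive real part.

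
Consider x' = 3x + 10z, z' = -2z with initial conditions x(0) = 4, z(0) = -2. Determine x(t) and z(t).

Coefficient matrix A = [[3, 10], [0, -2]].
Characteristic polynomial det(A - λI) = λ^2 - λ - 6 = 0.
Eigenvalues λ = 3, -2.
For λ=3: (A-λI) row 1 is [0, 10], so an eigenvector is (-1, 0).
For λ=-2: (A-λI) row 1 is [5, 10], so an eigenvector is (-2, 1).
General solution: K_1e^(3t)(-1,0) + K_2e^(-2t)(-2,1).
Applying x(0)=4, z(0)=-2 gives K_1=0, K_2=-2.

x(t) = 4e^(-2t), z(t) = -2e^(-2t)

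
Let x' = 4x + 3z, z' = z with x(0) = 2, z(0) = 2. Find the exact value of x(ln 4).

A = [[4,3],[0,1]]; eigenvalues λ = 4, 1.
Eigenvectors: (1,0) for λ=4, (1,-1) for λ=1.
From the initial condition, c_1 = 4, c_2 = -2.
x(ln 4) = (4)(4^4)(1) + (-2)(4^1)(1) = 1016.

1016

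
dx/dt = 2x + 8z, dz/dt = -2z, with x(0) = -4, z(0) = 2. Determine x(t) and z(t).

x(t) = -4e^(-2t), z(t) = 2e^(-2t)

Coefficient matrix A = [[2, 8], [0, -2]].
Characteristic polynomial det(A - λI) = λ^2 - 4 = 0.
Eigenvalues λ = -2, 2.
For λ=-2: (A-λI) row 1 is [4, 8], so an eigenvector is (2, -1).
For λ=2: (A-λI) row 1 is [0, 8], so an eigenvector is (-1, 0).
General solution: C_1e^(-2t)(2,-1) + C_2e^(2t)(-1,0).
Applying x(0)=-4, z(0)=2 gives C_1=-2, C_2=0.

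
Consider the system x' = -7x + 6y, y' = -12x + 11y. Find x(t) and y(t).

x(t) = -K_1e^(5t) + K_2e^(-t), y(t) = -2K_1e^(5t) + K_2e^(-t)

Coefficient matrix A = [[-7, 6], [-12, 11]].
Characteristic polynomial det(A - λI) = λ^2 - 4λ - 5 = 0.
Eigenvalues λ = 5, -1.
For λ=5: (A-λI) row 1 is [-12, 6], so an eigenvector is (-1, -2).
For λ=-1: (A-λI) row 1 is [-6, 6], so an eigenvector is (1, 1).
General solution: K_1e^(5t)(-1,-2) + K_2e^(-t)(1,1).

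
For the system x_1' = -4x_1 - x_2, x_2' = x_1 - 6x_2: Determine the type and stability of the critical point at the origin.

A = [[-4,-1],[1,-6]]; det(A-λI) = λ^2 + 10λ + 25.
repeated λ = -5 with a single eigenvector.

stable improper node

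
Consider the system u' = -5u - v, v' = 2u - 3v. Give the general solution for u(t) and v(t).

u(t) = -C_1e^(-4t)sin(t) + C_2e^(-4t)cos(t), v(t) = C_1e^(-4t)sin(t) + C_1e^(-4t)cos(t) + C_2e^(-4t)sin(t) - C_2e^(-4t)cos(t)

Coefficient matrix A = [[-5, -1], [2, -3]].
Characteristic polynomial det(A - λI) = λ^2 + 8λ + 17 = 0.
Eigenvalues λ = -4 ± i (complex conjugate pair).
For λ=-4+i: an eigenvector is (0,1) - i(-1,1) = (0 + i, 1 - i).
A real fundamental pair from Re and Im of e^((-4+i)t)v: X_1 = e^(-4t)(cos(t)·(0,1) + sin(t)·(-1,1)), X_2 = e^(-4t)(sin(t)·(0,1) - cos(t)·(-1,1)).
General solution: C_1X_1 + C_2X_2.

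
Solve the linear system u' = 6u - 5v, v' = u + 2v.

Coefficient matrix A = [[6, -5], [1, 2]].
Characteristic polynomial det(A - λI) = λ^2 - 8λ + 17 = 0.
Eigenvalues λ = 4 ± i (complex conjugate pair).
For λ=4+i: an eigenvector is (-2,-1) - i(1,0) = (-2 - i, -1).
A real fundamental pair from Re and Im of e^((4+i)t)v: X_1 = e^(4t)(cos(t)·(-2,-1) + sin(t)·(1,0)), X_2 = e^(4t)(sin(t)·(-2,-1) - cos(t)·(1,0)).
General solution: C_1X_1 + C_2X_2.

u(t) = C_1e^(4t)sin(t) - 2C_1e^(4t)cos(t) - 2C_2e^(4t)sin(t) - C_2e^(4t)cos(t), v(t) = -C_1e^(4t)cos(t) - C_2e^(4t)sin(t)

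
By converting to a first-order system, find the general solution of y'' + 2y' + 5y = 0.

y(t) = c_1e^(-t)cos(2t) + c_2e^(-t)sin(2t)

Let x_1 = y, x_2 = y'. Then x_1' = x_2 and x_2' = -5x_1 - 2x_2.
A = [[0,1],[-5,-2]]; det(A-λI) = λ^2 + 2λ + 5.
Eigenvalues λ = -1 ± 2i.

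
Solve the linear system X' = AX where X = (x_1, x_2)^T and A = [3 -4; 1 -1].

x_1(t) = 2K_1e^(t) + 2K_2te^(t) + 3K_2e^(t), x_2(t) = K_1e^(t) + K_2te^(t) + K_2e^(t)

Coefficient matrix A = [[3, -4], [1, -1]].
Characteristic polynomial det(A - λI) = λ^2 - 2λ + 1 = 0.
Single eigenvalue λ = 1 with algebraic multiplicity 2.
Eigenvector v = (2,1); generalized eigenvector w with (A-λI)w=v is (3,1).
General solution: e^(t)[K_1·v + K_2·(t·v + w)].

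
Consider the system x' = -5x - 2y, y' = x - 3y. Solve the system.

Coefficient matrix A = [[-5, -2], [1, -3]].
Characteristic polynomial det(A - λI) = λ^2 + 8λ + 17 = 0.
Eigenvalues λ = -4 ± i (complex conjugate pair).
For λ=-4+i: an eigenvector is (-1,0) - i(1,-1) = (-1 - i, 0 + i).
A real fundamental pair from Re and Im of e^((-4+i)t)v: X_1 = e^(-4t)(cos(t)·(-1,0) + sin(t)·(1,-1)), X_2 = e^(-4t)(sin(t)·(-1,0) - cos(t)·(1,-1)).
General solution: C_1X_1 + C_2X_2.

x(t) = C_1e^(-4t)sin(t) - C_1e^(-4t)cos(t) - C_2e^(-4t)sin(t) - C_2e^(-4t)cos(t), y(t) = -C_1e^(-4t)sin(t) + C_2e^(-4t)cos(t)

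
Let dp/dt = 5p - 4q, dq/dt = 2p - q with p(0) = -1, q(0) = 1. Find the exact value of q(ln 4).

A = [[5,-4],[2,-1]]; eigenvalues λ = 3, 1.
Eigenvectors: (2,1) for λ=3, (1,1) for λ=1.
From the initial condition, c_1 = -2, c_2 = 3.
q(ln 4) = (-2)(4^3)(1) + (3)(4^1)(1) = -116.

-116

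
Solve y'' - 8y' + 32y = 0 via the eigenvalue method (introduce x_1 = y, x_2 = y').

y(t) = K_1e^(4t)cos(4t) + K_2e^(4t)sin(4t)

Let x_1 = y, x_2 = y'. Then x_1' = x_2 and x_2' = -32x_1 + 8x_2.
A = [[0,1],[-32,8]]; det(A-λI) = λ^2 - 8λ + 32.
Eigenvalues λ = 4 ± 4i.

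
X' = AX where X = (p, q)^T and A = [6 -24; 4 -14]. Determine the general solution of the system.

p(t) = 2C_1e^(-6t) + 3C_2e^(-2t), q(t) = C_1e^(-6t) + C_2e^(-2t)

Coefficient matrix A = [[6, -24], [4, -14]].
Characteristic polynomial det(A - λI) = λ^2 + 8λ + 12 = 0.
Eigenvalues λ = -6, -2.
For λ=-6: (A-λI) row 1 is [12, -24], so an eigenvector is (2, 1).
For λ=-2: (A-λI) row 1 is [8, -24], so an eigenvector is (3, 1).
General solution: C_1e^(-6t)(2,1) + C_2e^(-2t)(3,1).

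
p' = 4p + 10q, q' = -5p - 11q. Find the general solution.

p(t) = -2C_1e^(-t) - C_2e^(-6t), q(t) = C_1e^(-t) + C_2e^(-6t)

Coefficient matrix A = [[4, 10], [-5, -11]].
Characteristic polynomial det(A - λI) = λ^2 + 7λ + 6 = 0.
Eigenvalues λ = -1, -6.
For λ=-1: (A-λI) row 1 is [5, 10], so an eigenvector is (-2, 1).
For λ=-6: (A-λI) row 1 is [10, 10], so an eigenvector is (-1, 1).
General solution: C_1e^(-t)(-2,1) + C_2e^(-6t)(-1,1).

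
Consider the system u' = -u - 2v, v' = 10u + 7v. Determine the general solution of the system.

Coefficient matrix A = [[-1, -2], [10, 7]].
Characteristic polynomial det(A - λI) = λ^2 - 6λ + 13 = 0.
Eigenvalues λ = 3 ± 2i (complex conjugate pair).
For λ=3+2i: an eigenvector is (-1,2) - i(0,-1) = (-1, 2 + i).
A real fundamental pair from Re and Im of e^((3+2i)t)v: X_1 = e^(3t)(cos(2t)·(-1,2) + sin(2t)·(0,-1)), X_2 = e^(3t)(sin(2t)·(-1,2) - cos(2t)·(0,-1)).
General solution: K_1X_1 + K_2X_2.

u(t) = -K_1e^(3t)cos(2t) - K_2e^(3t)sin(2t), v(t) = -K_1e^(3t)sin(2t) + 2K_1e^(3t)cos(2t) + 2K_2e^(3t)sin(2t) + K_2e^(3t)cos(2t)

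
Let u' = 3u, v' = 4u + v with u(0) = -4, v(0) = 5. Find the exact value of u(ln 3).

-108

A = [[3,0],[4,1]]; eigenvalues λ = 1, 3.
Eigenvectors: (0,1) for λ=1, (1,2) for λ=3.
From the initial condition, c_1 = 13, c_2 = -4.
u(ln 3) = (13)(3^1)(0) + (-4)(3^3)(1) = -108.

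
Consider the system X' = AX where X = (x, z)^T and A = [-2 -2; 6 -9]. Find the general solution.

Coefficient matrix A = [[-2, -2], [6, -9]].
Characteristic polynomial det(A - λI) = λ^2 + 11λ + 30 = 0.
Eigenvalues λ = -5, -6.
For λ=-5: (A-λI) row 1 is [3, -2], so an eigenvector is (-2, -3).
For λ=-6: (A-λI) row 1 is [4, -2], so an eigenvector is (1, 2).
General solution: c_1e^(-5t)(-2,-3) + c_2e^(-6t)(1,2).

x(t) = -2c_1e^(-5t) + c_2e^(-6t), z(t) = -3c_1e^(-5t) + 2c_2e^(-6t)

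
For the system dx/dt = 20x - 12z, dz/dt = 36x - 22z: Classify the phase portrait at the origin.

saddle

A = [[20,-12],[36,-22]]; det(A-λI) = λ^2 + 2λ - 8.
λ = 2, -4: opposite signs.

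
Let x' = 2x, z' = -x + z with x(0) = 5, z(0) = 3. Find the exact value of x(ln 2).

20

A = [[2,0],[-1,1]]; eigenvalues λ = 1, 2.
Eigenvectors: (0,-1) for λ=1, (1,-1) for λ=2.
From the initial condition, c_1 = -8, c_2 = 5.
x(ln 2) = (-8)(2^1)(0) + (5)(2^2)(1) = 20.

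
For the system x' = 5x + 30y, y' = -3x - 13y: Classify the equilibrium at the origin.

stable spiral

A = [[5,30],[-3,-13]]; det(A-λI) = λ^2 + 8λ + 25.
λ = -4 ± 3i: negative real part.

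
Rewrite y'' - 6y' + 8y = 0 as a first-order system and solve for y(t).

Let x_1 = y, x_2 = y'. Then x_1' = x_2 and x_2' = -8x_1 + 6x_2.
A = [[0,1],[-8,6]]; det(A-λI) = λ^2 - 6λ + 8.
Eigenvalues λ = 2, 4 with eigenvectors (1,2), (1,4).

y(t) = C_1e^(2t) + C_2e^(4t)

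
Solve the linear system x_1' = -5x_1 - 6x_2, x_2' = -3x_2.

Coefficient matrix A = [[-5, -6], [0, -3]].
Characteristic polynomial det(A - λI) = λ^2 + 8λ + 15 = 0.
Eigenvalues λ = -3, -5.
For λ=-3: (A-λI) row 1 is [-2, -6], so an eigenvector is (-3, 1).
For λ=-5: (A-λI) row 1 is [0, -6], so an eigenvector is (-1, 0).
General solution: c_1e^(-3t)(-3,1) + c_2e^(-5t)(-1,0).

x_1(t) = -3c_1e^(-3t) - c_2e^(-5t), x_2(t) = c_1e^(-3t)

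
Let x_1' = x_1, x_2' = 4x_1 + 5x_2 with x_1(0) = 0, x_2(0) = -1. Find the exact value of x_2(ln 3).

-243

A = [[1,0],[4,5]]; eigenvalues λ = 1, 5.
Eigenvectors: (1,-1) for λ=1, (0,1) for λ=5.
From the initial condition, c_1 = 0, c_2 = -1.
x_2(ln 3) = (0)(3^1)(-1) + (-1)(3^5)(1) = -243.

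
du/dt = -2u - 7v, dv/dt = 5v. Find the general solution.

Coefficient matrix A = [[-2, -7], [0, 5]].
Characteristic polynomial det(A - λI) = λ^2 - 3λ - 10 = 0.
Eigenvalues λ = -2, 5.
For λ=-2: (A-λI) row 1 is [0, -7], so an eigenvector is (1, 0).
For λ=5: (A-λI) row 1 is [-7, -7], so an eigenvector is (-1, 1).
General solution: c_1e^(-2t)(1,0) + c_2e^(5t)(-1,1).

u(t) = c_1e^(-2t) - c_2e^(5t), v(t) = c_2e^(5t)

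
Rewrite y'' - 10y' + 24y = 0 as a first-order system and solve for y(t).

Let x_1 = y, x_2 = y'. Then x_1' = x_2 and x_2' = -24x_1 + 10x_2.
A = [[0,1],[-24,10]]; det(A-λI) = λ^2 - 10λ + 24.
Eigenvalues λ = 4, 6 with eigenvectors (1,4), (1,6).

y(t) = C_1e^(4t) + C_2e^(6t)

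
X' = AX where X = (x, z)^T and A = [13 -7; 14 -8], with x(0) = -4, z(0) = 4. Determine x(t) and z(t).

Coefficient matrix A = [[13, -7], [14, -8]].
Characteristic polynomial det(A - λI) = λ^2 - 5λ - 6 = 0.
Eigenvalues λ = 6, -1.
For λ=6: (A-λI) row 1 is [7, -7], so an eigenvector is (-1, -1).
For λ=-1: (A-λI) row 1 is [14, -7], so an eigenvector is (1, 2).
General solution: C_1e^(6t)(-1,-1) + C_2e^(-t)(1,2).
Applying x(0)=-4, z(0)=4 gives C_1=12, C_2=8.

x(t) = -12e^(6t) + 8e^(-t), z(t) = -12e^(6t) + 16e^(-t)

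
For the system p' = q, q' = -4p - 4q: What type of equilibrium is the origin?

stable improper node

A = [[0,1],[-4,-4]]; det(A-λI) = λ^2 + 4λ + 4.
repeated λ = -2 with a single eigenvector.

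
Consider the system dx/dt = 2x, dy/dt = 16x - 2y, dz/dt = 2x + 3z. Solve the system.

x(t) = c_1e^(2t), y(t) = 4c_1e^(2t) + c_3e^(-2t), z(t) = -2c_1e^(2t) + c_2e^(3t)

Coefficient matrix A = [[2, 0, 0], [16, -2, 0], [2, 0, 3]].
det(A - λI) = 0 gives eigenvalues λ = 2, 3, -2.
For λ=2: eigenvector (1,4,-2).
For λ=3: eigenvector (0,0,1).
For λ=-2: eigenvector (0,1,0).
General solution: c_1e^(2t)(1,4,-2) + c_2e^(3t)(0,0,1) + c_3e^(-2t)(0,1,0).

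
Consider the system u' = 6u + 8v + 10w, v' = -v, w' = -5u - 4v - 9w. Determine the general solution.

Coefficient matrix A = [[6, 8, 10], [0, -1, 0], [-5, -4, -9]].
det(A - λI) = 0 gives eigenvalues λ = 1, -1, -4.
For λ=1: eigenvector (-2,0,1).
For λ=-1: eigenvector (-4,1,2).
For λ=-4: eigenvector (-1,0,1).
General solution: K_1e^(t)(-2,0,1) + K_2e^(-t)(-4,1,2) + K_3e^(-4t)(-1,0,1).

u(t) = -2K_1e^(t) - 4K_2e^(-t) - K_3e^(-4t), v(t) = K_2e^(-t), w(t) = K_1e^(t) + 2K_2e^(-t) + K_3e^(-4t)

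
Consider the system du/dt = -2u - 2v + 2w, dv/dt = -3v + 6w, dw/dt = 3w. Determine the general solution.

Coefficient matrix A = [[-2, -2, 2], [0, -3, 6], [0, 0, 3]].
det(A - λI) = 0 gives eigenvalues λ = -3, 3, -2.
For λ=-3: eigenvector (-2,-1,0).
For λ=3: eigenvector (0,1,1).
For λ=-2: eigenvector (1,0,0).
General solution: K_1e^(-3t)(-2,-1,0) + K_2e^(3t)(0,1,1) + K_3e^(-2t)(1,0,0).

u(t) = -2K_1e^(-3t) + K_3e^(-2t), v(t) = -K_1e^(-3t) + K_2e^(3t), w(t) = K_2e^(3t)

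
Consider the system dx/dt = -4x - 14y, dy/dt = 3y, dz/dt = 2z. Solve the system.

x(t) = -K_1e^(-4t) + 2K_3e^(3t), y(t) = -K_3e^(3t), z(t) = K_2e^(2t)

Coefficient matrix A = [[-4, -14, 0], [0, 3, 0], [0, 0, 2]].
det(A - λI) = 0 gives eigenvalues λ = -4, 2, 3.
For λ=-4: eigenvector (-1,0,0).
For λ=2: eigenvector (0,0,1).
For λ=3: eigenvector (2,-1,0).
General solution: K_1e^(-4t)(-1,0,0) + K_2e^(2t)(0,0,1) + K_3e^(3t)(2,-1,0).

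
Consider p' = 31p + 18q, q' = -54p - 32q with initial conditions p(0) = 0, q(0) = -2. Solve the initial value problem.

Coefficient matrix A = [[31, 18], [-54, -32]].
Characteristic polynomial det(A - λI) = λ^2 + λ - 20 = 0.
Eigenvalues λ = 4, -5.
For λ=4: (A-λI) row 1 is [27, 18], so an eigenvector is (-2, 3).
For λ=-5: (A-λI) row 1 is [36, 18], so an eigenvector is (-1, 2).
General solution: C_1e^(4t)(-2,3) + C_2e^(-5t)(-1,2).
Applying p(0)=0, q(0)=-2 gives C_1=2, C_2=-4.

p(t) = -4e^(4t) + 4e^(-5t), q(t) = 6e^(4t) - 8e^(-5t)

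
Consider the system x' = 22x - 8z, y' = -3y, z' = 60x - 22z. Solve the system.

Coefficient matrix A = [[22, 0, -8], [0, -3, 0], [60, 0, -22]].
det(A - λI) = 0 gives eigenvalues λ = -2, -3, 2.
For λ=-2: eigenvector (1,0,3).
For λ=-3: eigenvector (0,1,0).
For λ=2: eigenvector (-2,0,-5).
General solution: K_1e^(-2t)(1,0,3) + K_2e^(-3t)(0,1,0) + K_3e^(2t)(-2,0,-5).

x(t) = K_1e^(-2t) - 2K_3e^(2t), y(t) = K_2e^(-3t), z(t) = 3K_1e^(-2t) - 5K_3e^(2t)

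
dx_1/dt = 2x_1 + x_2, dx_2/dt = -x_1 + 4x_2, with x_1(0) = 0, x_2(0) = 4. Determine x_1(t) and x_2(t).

Coefficient matrix A = [[2, 1], [-1, 4]].
Characteristic polynomial det(A - λI) = λ^2 - 6λ + 9 = 0.
Single eigenvalue λ = 3 with algebraic multiplicity 2.
Eigenvector v = (1,1); generalized eigenvector w with (A-λI)w=v is (-3,-2).
General solution: e^(3t)[c_1·v + c_2·(t·v + w)].
Applying x_1(0)=0, x_2(0)=4 gives c_1=12, c_2=4.

x_1(t) = 4te^(3t), x_2(t) = 4te^(3t) + 4e^(3t)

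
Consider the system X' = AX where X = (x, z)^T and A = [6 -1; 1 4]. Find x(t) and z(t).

x(t) = C_1e^(5t) + C_2te^(5t), z(t) = C_1e^(5t) + C_2te^(5t) - C_2e^(5t)

Coefficient matrix A = [[6, -1], [1, 4]].
Characteristic polynomial det(A - λI) = λ^2 - 10λ + 25 = 0.
Single eigenvalue λ = 5 with algebraic multiplicity 2.
Eigenvector v = (1,1); generalized eigenvector w with (A-λI)w=v is (0,-1).
General solution: e^(5t)[C_1·v + C_2·(t·v + w)].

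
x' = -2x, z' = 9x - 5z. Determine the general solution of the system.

x(t) = -c_1e^(-2t), z(t) = -3c_1e^(-2t) + c_2e^(-5t)

Coefficient matrix A = [[-2, 0], [9, -5]].
Characteristic polynomial det(A - λI) = λ^2 + 7λ + 10 = 0.
Eigenvalues λ = -2, -5.
For λ=-2: (A-λI) row 2 is [9, -3], so an eigenvector is (-1, -3).
For λ=-5: (A-λI) row 1 is [3, 0], so an eigenvector is (0, 1).
General solution: c_1e^(-2t)(-1,-3) + c_2e^(-5t)(0,1).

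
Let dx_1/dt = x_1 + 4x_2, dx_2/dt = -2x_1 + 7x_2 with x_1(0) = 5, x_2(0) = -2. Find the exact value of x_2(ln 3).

A = [[1,4],[-2,7]]; eigenvalues λ = 3, 5.
Eigenvectors: (2,1) for λ=3, (-1,-1) for λ=5.
From the initial condition, c_1 = 7, c_2 = 9.
x_2(ln 3) = (7)(3^3)(1) + (9)(3^5)(-1) = -1998.

-1998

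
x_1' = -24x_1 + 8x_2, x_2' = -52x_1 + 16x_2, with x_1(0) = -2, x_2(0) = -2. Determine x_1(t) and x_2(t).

x_1(t) = 6e^(-4t)sin(4t) - 2e^(-4t)cos(4t), x_2(t) = 16e^(-4t)sin(4t) - 2e^(-4t)cos(4t)

Coefficient matrix A = [[-24, 8], [-52, 16]].
Characteristic polynomial det(A - λI) = λ^2 + 8λ + 32 = 0.
Eigenvalues λ = -4 ± 4i (complex conjugate pair).
For λ=-4+4i: an eigenvector is (1,2) - i(-1,-3) = (1 + i, 2 + 3i).
A real fundamental pair from Re and Im of e^((-4+4i)t)v: X_1 = e^(-4t)(cos(4t)·(1,2) + sin(4t)·(-1,-3)), X_2 = e^(-4t)(sin(4t)·(1,2) - cos(4t)·(-1,-3)).
General solution: K_1X_1 + K_2X_2.
Applying x_1(0)=-2, x_2(0)=-2 gives K_1=-4, K_2=2.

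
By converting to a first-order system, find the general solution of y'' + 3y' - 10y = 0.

Let x_1 = y, x_2 = y'. Then x_1' = x_2 and x_2' = 10x_1 - 3x_2.
A = [[0,1],[10,-3]]; det(A-λI) = λ^2 + 3λ - 10.
Eigenvalues λ = 2, -5 with eigenvectors (1,2), (1,-5).

y(t) = K_1e^(2t) + K_2e^(-5t)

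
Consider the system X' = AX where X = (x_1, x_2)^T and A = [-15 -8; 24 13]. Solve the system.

Coefficient matrix A = [[-15, -8], [24, 13]].
Characteristic polynomial det(A - λI) = λ^2 + 2λ - 3 = 0.
Eigenvalues λ = 1, -3.
For λ=1: (A-λI) row 1 is [-16, -8], so an eigenvector is (-1, 2).
For λ=-3: (A-λI) row 1 is [-12, -8], so an eigenvector is (2, -3).
General solution: C_1e^(t)(-1,2) + C_2e^(-3t)(2,-3).

x_1(t) = -C_1e^(t) + 2C_2e^(-3t), x_2(t) = 2C_1e^(t) - 3C_2e^(-3t)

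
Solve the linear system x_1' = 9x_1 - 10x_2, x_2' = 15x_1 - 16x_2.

x_1(t) = 2C_1e^(-6t) + C_2e^(-t), x_2(t) = 3C_1e^(-6t) + C_2e^(-t)

Coefficient matrix A = [[9, -10], [15, -16]].
Characteristic polynomial det(A - λI) = λ^2 + 7λ + 6 = 0.
Eigenvalues λ = -6, -1.
For λ=-6: (A-λI) row 1 is [15, -10], so an eigenvector is (2, 3).
For λ=-1: (A-λI) row 1 is [10, -10], so an eigenvector is (1, 1).
General solution: C_1e^(-6t)(2,3) + C_2e^(-t)(1,1).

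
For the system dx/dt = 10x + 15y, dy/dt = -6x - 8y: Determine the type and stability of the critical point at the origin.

unstable spiral

A = [[10,15],[-6,-8]]; det(A-λI) = λ^2 - 2λ + 10.
λ = 1 ± 3i: positive real part.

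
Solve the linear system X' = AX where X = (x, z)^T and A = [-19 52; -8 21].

Coefficient matrix A = [[-19, 52], [-8, 21]].
Characteristic polynomial det(A - λI) = λ^2 - 2λ + 17 = 0.
Eigenvalues λ = 1 ± 4i (complex conjugate pair).
For λ=1+4i: an eigenvector is (-2,-1) - i(-3,-1) = (-2 + 3i, -1 + i).
A real fundamental pair from Re and Im of e^((1+4i)t)v: X_1 = e^(t)(cos(4t)·(-2,-1) + sin(4t)·(-3,-1)), X_2 = e^(t)(sin(4t)·(-2,-1) - cos(4t)·(-3,-1)).
General solution: C_1X_1 + C_2X_2.

x(t) = -3C_1e^(t)sin(4t) - 2C_1e^(t)cos(4t) - 2C_2e^(t)sin(4t) + 3C_2e^(t)cos(4t), z(t) = -C_1e^(t)sin(4t) - C_1e^(t)cos(4t) - C_2e^(t)sin(4t) + C_2e^(t)cos(4t)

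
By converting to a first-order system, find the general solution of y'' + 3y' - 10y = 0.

y(t) = c_1e^(2t) + c_2e^(-5t)

Let x_1 = y, x_2 = y'. Then x_1' = x_2 and x_2' = 10x_1 - 3x_2.
A = [[0,1],[10,-3]]; det(A-λI) = λ^2 + 3λ - 10.
Eigenvalues λ = 2, -5 with eigenvectors (1,2), (1,-5).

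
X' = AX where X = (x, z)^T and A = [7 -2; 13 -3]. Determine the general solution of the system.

x(t) = K_1e^(2t)sin(t) - K_1e^(2t)cos(t) - K_2e^(2t)sin(t) - K_2e^(2t)cos(t), z(t) = 2K_1e^(2t)sin(t) - 3K_1e^(2t)cos(t) - 3K_2e^(2t)sin(t) - 2K_2e^(2t)cos(t)

Coefficient matrix A = [[7, -2], [13, -3]].
Characteristic polynomial det(A - λI) = λ^2 - 4λ + 5 = 0.
Eigenvalues λ = 2 ± i (complex conjugate pair).
For λ=2+i: an eigenvector is (-1,-3) - i(1,2) = (-1 - i, -3 - 2i).
A real fundamental pair from Re and Im of e^((2+i)t)v: X_1 = e^(2t)(cos(t)·(-1,-3) + sin(t)·(1,2)), X_2 = e^(2t)(sin(t)·(-1,-3) - cos(t)·(1,2)).
General solution: K_1X_1 + K_2X_2.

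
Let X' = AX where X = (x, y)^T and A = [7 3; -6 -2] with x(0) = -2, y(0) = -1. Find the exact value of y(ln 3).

A = [[7,3],[-6,-2]]; eigenvalues λ = 1, 4.
Eigenvectors: (-1,2) for λ=1, (-1,1) for λ=4.
From the initial condition, c_1 = -3, c_2 = 5.
y(ln 3) = (-3)(3^1)(2) + (5)(3^4)(1) = 387.

387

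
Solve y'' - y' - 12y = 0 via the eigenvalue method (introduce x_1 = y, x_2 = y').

y(t) = c_1e^(4t) + c_2e^(-3t)

Let x_1 = y, x_2 = y'. Then x_1' = x_2 and x_2' = 12x_1 + x_2.
A = [[0,1],[12,1]]; det(A-λI) = λ^2 - λ - 12.
Eigenvalues λ = 4, -3 with eigenvectors (1,4), (1,-3).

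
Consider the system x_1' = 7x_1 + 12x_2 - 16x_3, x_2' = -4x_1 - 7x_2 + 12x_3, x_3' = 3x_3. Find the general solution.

Coefficient matrix A = [[7, 12, -16], [-4, -7, 12], [0, 0, 3]].
det(A - λI) = 0 gives eigenvalues λ = -1, 3, 1.
For λ=-1: eigenvector (-3,2,0).
For λ=3: eigenvector (-2,2,1).
For λ=1: eigenvector (-2,1,0).
General solution: c_1e^(-t)(-3,2,0) + c_2e^(3t)(-2,2,1) + c_3e^(t)(-2,1,0).

x_1(t) = -3c_1e^(-t) - 2c_2e^(3t) - 2c_3e^(t), x_2(t) = 2c_1e^(-t) + 2c_2e^(3t) + c_3e^(t), x_3(t) = c_2e^(3t)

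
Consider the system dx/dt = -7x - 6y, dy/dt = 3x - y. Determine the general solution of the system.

x(t) = -K_1e^(-4t)sin(3t) + K_1e^(-4t)cos(3t) + K_2e^(-4t)sin(3t) + K_2e^(-4t)cos(3t), y(t) = K_1e^(-4t)sin(3t) - K_2e^(-4t)cos(3t)

Coefficient matrix A = [[-7, -6], [3, -1]].
Characteristic polynomial det(A - λI) = λ^2 + 8λ + 25 = 0.
Eigenvalues λ = -4 ± 3i (complex conjugate pair).
For λ=-4+3i: an eigenvector is (1,0) - i(-1,1) = (1 + i, 0 - i).
A real fundamental pair from Re and Im of e^((-4+3i)t)v: X_1 = e^(-4t)(cos(3t)·(1,0) + sin(3t)·(-1,1)), X_2 = e^(-4t)(sin(3t)·(1,0) - cos(3t)·(-1,1)).
General solution: K_1X_1 + K_2X_2.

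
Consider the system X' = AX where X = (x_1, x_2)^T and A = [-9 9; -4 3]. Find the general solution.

x_1(t) = 3K_1e^(-3t) + 3K_2te^(-3t) - 2K_2e^(-3t), x_2(t) = 2K_1e^(-3t) + 2K_2te^(-3t) - K_2e^(-3t)

Coefficient matrix A = [[-9, 9], [-4, 3]].
Characteristic polynomial det(A - λI) = λ^2 + 6λ + 9 = 0.
Single eigenvalue λ = -3 with algebraic multiplicity 2.
Eigenvector v = (3,2); generalized eigenvector w with (A-λI)w=v is (-2,-1).
General solution: e^(-3t)[K_1·v + K_2·(t·v + w)].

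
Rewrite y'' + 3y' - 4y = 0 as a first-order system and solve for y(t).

y(t) = K_1e^(-4t) + K_2e^(t)

Let x_1 = y, x_2 = y'. Then x_1' = x_2 and x_2' = 4x_1 - 3x_2.
A = [[0,1],[4,-3]]; det(A-λI) = λ^2 + 3λ - 4.
Eigenvalues λ = -4, 1 with eigenvectors (1,-4), (1,1).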